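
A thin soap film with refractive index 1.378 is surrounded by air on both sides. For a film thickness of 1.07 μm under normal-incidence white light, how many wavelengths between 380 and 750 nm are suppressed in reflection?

4

At the upper boundary (n = 1.0 to n = 1.378) the reflected ray undergoes a half-wave phase shift.
At the lower boundary (n = 1.378 to n = 1.0) the reflected ray undergoes no phase shift.
The two reflections differ by half a wavelength.
For dark reflection here: 2 n t = m λ.
λ = 2 n t / m = 2949 / m nm.
m=3: 983 nm (IR); m=4: 737 nm (visible); m=5: 590 nm (visible); m=6: 491 nm (visible); m=7: 421 nm (visible); m=8: 369 nm (UV).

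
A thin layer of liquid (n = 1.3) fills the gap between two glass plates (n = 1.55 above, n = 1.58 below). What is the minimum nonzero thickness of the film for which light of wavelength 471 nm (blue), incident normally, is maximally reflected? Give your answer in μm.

Top surface (1.55 → 1.3): reflection off a lower-index medium gives no phase shift.
Bottom surface (1.3 → 1.58): reflection off a higher-index medium gives a half-wave phase shift.
The two reflections differ by half a wavelength.
So the condition for constructive reflection is 2 n t = (m + ½) λ.
Minimum at m = 0: t = λ / (4 n) = 471 / (4 × 1.3) = 90.6 nm.

0.0906 μm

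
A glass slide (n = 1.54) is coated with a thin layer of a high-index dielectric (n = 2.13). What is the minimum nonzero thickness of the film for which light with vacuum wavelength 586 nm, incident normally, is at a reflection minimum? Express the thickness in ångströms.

1376 Å

Ray reflecting at the top interface goes from n = 1.0 toward n = 2.13: a half-wave phase shift.
At the lower boundary (n = 2.13 to n = 1.54) the reflected ray undergoes no phase shift.
Exactly one π shift → a net half-wave offset.
For dark reflection here: 2 n t = m λ.
Minimum nonzero at m = 1: t = λ / (2 n) = 586 / (2 × 2.13) = 138 nm.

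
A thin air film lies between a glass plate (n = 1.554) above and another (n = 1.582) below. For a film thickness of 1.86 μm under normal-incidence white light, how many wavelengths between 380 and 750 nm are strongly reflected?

Top surface (1.554 → 1.0): reflection off a lower-index medium gives no phase shift.
At the lower boundary (n = 1.0 to n = 1.582) the reflected ray undergoes a half-wave phase shift.
Net: one phase inversion between the two reflected rays.
So the condition for constructive reflection is 2 n t = (m + ½) λ.
λ = 2 n t / (m + ½) = 3720 / (m + ½) nm.
m=4: 827 nm (IR); m=5: 676 nm (visible); m=6: 572 nm (visible); m=7: 496 nm (visible); m=8: 438 nm (visible); m=9: 392 nm (visible); m=10: 354 nm (UV).

5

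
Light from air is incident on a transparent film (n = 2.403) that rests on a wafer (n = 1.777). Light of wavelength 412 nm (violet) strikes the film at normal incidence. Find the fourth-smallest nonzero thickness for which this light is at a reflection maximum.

Ray reflecting at the top interface goes from n = 1.0 toward n = 2.403: a half-wave phase shift.
Ray reflecting at the bottom interface goes from n = 2.403 toward n = 1.777: no phase shift.
Exactly one π shift → a net half-wave offset.
So the condition for constructive reflection is 2 n t = (m + ½) λ.
The fourth-smallest nonzero thickness corresponds to m = 3: t = (m + ½) λ / (2 n) = 3.50 × 412 / (2 × 2.403) = 300 nm.

300 nm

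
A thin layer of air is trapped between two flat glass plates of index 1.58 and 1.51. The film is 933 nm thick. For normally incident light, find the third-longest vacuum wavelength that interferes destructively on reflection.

Ray reflecting at the top interface goes from n = 1.58 toward n = 1.0: no phase shift.
Ray reflecting at the bottom interface goes from n = 1.0 toward n = 1.51: a half-wave phase shift.
Net: one phase inversion between the two reflected rays.
With one net inversion, destructive interference in reflection requires 2 n t = m λ.
λ = 2 n t / m. The third-longest wavelength is m = 3: λ = 2 × 1.0 × 933 / 3.00 = 622 nm.

622 nm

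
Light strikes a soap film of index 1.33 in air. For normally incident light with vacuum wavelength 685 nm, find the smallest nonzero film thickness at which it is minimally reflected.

258 nm

Top surface (1.0 → 1.33): reflection off a higher-index medium gives a half-wave phase shift.
Ray reflecting at the bottom interface goes from n = 1.33 toward n = 1.0: no phase shift.
Exactly one π shift → a net half-wave offset.
So the condition for destructive reflection is 2 n t = m λ.
Minimum nonzero at m = 1: t = λ / (2 n) = 685 / (2 × 1.33) = 258 nm.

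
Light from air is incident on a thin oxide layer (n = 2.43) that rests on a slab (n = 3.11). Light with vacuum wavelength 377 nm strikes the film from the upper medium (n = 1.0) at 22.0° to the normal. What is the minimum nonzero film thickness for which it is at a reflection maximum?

Ray reflecting at the top interface goes from n = 1.0 toward n = 2.43: a half-wave phase shift.
At the lower boundary (n = 2.43 to n = 3.11) the reflected ray undergoes a half-wave phase shift.
Net: no relative phase inversion (both shifts match).
With no net inversion, constructive interference in reflection requires 2 n t cos θ_r = m λ.
Snell's law: 1.0 sin 22.0° = 2.43 sin θ_r → sin θ_r = 0.154, cos θ_r = 0.988.
Minimum nonzero at m = 1: t = λ / (2 n cos θ_r) = 377 / (2 × 2.43 × 0.988) = 78.5 nm.

78.5 nm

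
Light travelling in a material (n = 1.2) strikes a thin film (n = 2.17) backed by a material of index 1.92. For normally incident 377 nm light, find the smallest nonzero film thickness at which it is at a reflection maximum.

Ray reflecting at the top interface goes from n = 1.2 toward n = 2.17: a half-wave phase shift.
Ray reflecting at the bottom interface goes from n = 2.17 toward n = 1.92: no phase shift.
Exactly one π shift → a net half-wave offset.
For maximum reflection here: 2 n t = (m + ½) λ.
Minimum at m = 0: t = λ / (4 n) = 377 / (4 × 2.17) = 43.4 nm.

43.4 nm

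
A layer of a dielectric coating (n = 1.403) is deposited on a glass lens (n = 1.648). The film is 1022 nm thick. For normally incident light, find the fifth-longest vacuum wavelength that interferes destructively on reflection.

At the upper boundary (n = 1.0 to n = 1.403) the reflected ray undergoes a half-wave phase shift.
Bottom surface (1.403 → 1.648): reflection off a higher-index medium gives a half-wave phase shift.
Net: no relative phase inversion (both shifts match).
With no net inversion, destructive interference in reflection requires 2 n t = (m + ½) λ.
λ = 2 n t / (m + ½). The fifth-longest wavelength is m = 4: λ = 2 × 1.403 × 1022 / 4.50 = 637 nm.

637 nm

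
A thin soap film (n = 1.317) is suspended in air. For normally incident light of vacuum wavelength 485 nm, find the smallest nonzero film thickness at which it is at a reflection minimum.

184 nm

At the upper boundary (n = 1.0 to n = 1.317) the reflected ray undergoes a half-wave phase shift.
Ray reflecting at the bottom interface goes from n = 1.317 toward n = 1.0: no phase shift.
Exactly one π shift → a net half-wave offset.
For weak reflection here: 2 n t = m λ.
Minimum nonzero at m = 1: t = λ / (2 n) = 485 / (2 × 1.317) = 184 nm.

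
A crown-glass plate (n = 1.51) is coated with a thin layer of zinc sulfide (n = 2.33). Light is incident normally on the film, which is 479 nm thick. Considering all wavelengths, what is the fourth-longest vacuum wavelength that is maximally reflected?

638 nm

Top surface (1.0 → 2.33): reflection off a higher-index medium gives a half-wave phase shift.
At the lower boundary (n = 2.33 to n = 1.51) the reflected ray undergoes no phase shift.
Exactly one π shift → a net half-wave offset.
So the condition for constructive reflection is 2 n t = (m + ½) λ.
λ = 2 n t / (m + ½). The fourth-longest wavelength is m = 3: λ = 2 × 2.33 × 479 / 3.50 = 638 nm.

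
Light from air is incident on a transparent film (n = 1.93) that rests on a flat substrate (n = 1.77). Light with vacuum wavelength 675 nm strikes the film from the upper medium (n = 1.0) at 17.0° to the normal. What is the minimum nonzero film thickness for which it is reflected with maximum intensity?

At the upper boundary (n = 1.0 to n = 1.93) the reflected ray undergoes a half-wave phase shift.
Ray reflecting at the bottom interface goes from n = 1.93 toward n = 1.77: no phase shift.
Exactly one π shift → a net half-wave offset.
So the condition for constructive reflection is 2 n t cos θ_r = (m + ½) λ.
Snell's law: 1.0 sin 17.0° = 1.93 sin θ_r → sin θ_r = 0.151, cos θ_r = 0.988.
Minimum at m = 0: t = λ / (4 n cos θ_r) = 675 / (4 × 1.93 × 0.988) = 88.5 nm.

88.5 nm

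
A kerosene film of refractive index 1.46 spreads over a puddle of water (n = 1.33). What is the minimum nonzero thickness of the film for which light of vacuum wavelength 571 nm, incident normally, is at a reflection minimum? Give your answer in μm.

0.196 μm

Ray reflecting at the top interface goes from n = 1.0 toward n = 1.46: a half-wave phase shift.
Ray reflecting at the bottom interface goes from n = 1.46 toward n = 1.33: no phase shift.
The two reflections differ by half a wavelength.
For dark reflection here: 2 n t = m λ.
Minimum nonzero at m = 1: t = λ / (2 n) = 571 / (2 × 1.46) = 196 nm.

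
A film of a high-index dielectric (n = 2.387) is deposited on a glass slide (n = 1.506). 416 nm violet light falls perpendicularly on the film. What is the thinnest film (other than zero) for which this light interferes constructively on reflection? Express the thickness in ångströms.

436 Å

Ray reflecting at the top interface goes from n = 1.0 toward n = 2.387: a half-wave phase shift.
At the lower boundary (n = 2.387 to n = 1.506) the reflected ray undergoes no phase shift.
Net: one phase inversion between the two reflected rays.
For maximum reflection here: 2 n t = (m + ½) λ.
Minimum at m = 0: t = λ / (4 n) = 416 / (4 × 2.387) = 43.6 nm.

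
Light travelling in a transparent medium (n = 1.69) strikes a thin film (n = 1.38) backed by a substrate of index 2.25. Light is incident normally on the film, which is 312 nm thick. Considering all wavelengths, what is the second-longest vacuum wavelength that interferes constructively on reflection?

574 nm

Ray reflecting at the top interface goes from n = 1.69 toward n = 1.38: no phase shift.
Bottom surface (1.38 → 2.25): reflection off a higher-index medium gives a half-wave phase shift.
Exactly one π shift → a net half-wave offset.
With one net inversion, constructive interference in reflection requires 2 n t = (m + ½) λ.
λ = 2 n t / (m + ½). The second-longest wavelength is m = 1: λ = 2 × 1.38 × 312 / 1.50 = 574 nm.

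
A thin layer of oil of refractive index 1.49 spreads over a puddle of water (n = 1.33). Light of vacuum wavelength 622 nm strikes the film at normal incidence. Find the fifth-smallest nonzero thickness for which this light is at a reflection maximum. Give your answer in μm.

0.939 μm

Top surface (1.0 → 1.49): reflection off a higher-index medium gives a half-wave phase shift.
Ray reflecting at the bottom interface goes from n = 1.49 toward n = 1.33: no phase shift.
The two reflections differ by half a wavelength.
With one net inversion, constructive interference in reflection requires 2 n t = (m + ½) λ.
The fifth-smallest nonzero thickness corresponds to m = 4: t = (m + ½) λ / (2 n) = 4.50 × 622 / (2 × 1.49) = 939 nm.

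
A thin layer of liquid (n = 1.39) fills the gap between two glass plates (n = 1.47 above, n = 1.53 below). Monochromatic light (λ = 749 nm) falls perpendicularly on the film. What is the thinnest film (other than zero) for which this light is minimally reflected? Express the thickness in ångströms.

Ray reflecting at the top interface goes from n = 1.47 toward n = 1.39: no phase shift.
Bottom surface (1.39 → 1.53): reflection off a higher-index medium gives a half-wave phase shift.
Exactly one π shift → a net half-wave offset.
So the condition for destructive reflection is 2 n t = m λ.
Minimum nonzero at m = 1: t = λ / (2 n) = 749 / (2 × 1.39) = 269 nm.

2694 Å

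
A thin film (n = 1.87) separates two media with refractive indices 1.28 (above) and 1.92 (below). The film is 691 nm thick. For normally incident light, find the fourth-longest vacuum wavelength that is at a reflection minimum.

738 nm

Top surface (1.28 → 1.87): reflection off a higher-index medium gives a half-wave phase shift.
At the lower boundary (n = 1.87 to n = 1.92) the reflected ray undergoes a half-wave phase shift.
Zero or two π shifts → no net half-wave offset.
For dark reflection here: 2 n t = (m + ½) λ.
λ = 2 n t / (m + ½). The fourth-longest wavelength is m = 3: λ = 2 × 1.87 × 691 / 3.50 = 738 nm.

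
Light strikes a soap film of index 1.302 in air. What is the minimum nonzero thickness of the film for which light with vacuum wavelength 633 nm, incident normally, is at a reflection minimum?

243 nm

At the upper boundary (n = 1.0 to n = 1.302) the reflected ray undergoes a half-wave phase shift.
At the lower boundary (n = 1.302 to n = 1.0) the reflected ray undergoes no phase shift.
Exactly one π shift → a net half-wave offset.
With one net inversion, destructive interference in reflection requires 2 n t = m λ.
Minimum nonzero at m = 1: t = λ / (2 n) = 633 / (2 × 1.302) = 243 nm.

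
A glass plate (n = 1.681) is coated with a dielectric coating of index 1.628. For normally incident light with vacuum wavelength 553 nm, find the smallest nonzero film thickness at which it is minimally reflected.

Ray reflecting at the top interface goes from n = 1.0 toward n = 1.628: a half-wave phase shift.
At the lower boundary (n = 1.628 to n = 1.681) the reflected ray undergoes a half-wave phase shift.
Net: no relative phase inversion (both shifts match).
For weak reflection here: 2 n t = (m + ½) λ.
Minimum at m = 0: t = λ / (4 n) = 553 / (4 × 1.628) = 84.9 nm.

84.9 nm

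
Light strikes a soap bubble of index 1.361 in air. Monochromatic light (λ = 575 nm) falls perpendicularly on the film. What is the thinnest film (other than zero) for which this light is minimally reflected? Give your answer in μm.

0.211 μm

Top surface (1.0 → 1.361): reflection off a higher-index medium gives a half-wave phase shift.
Ray reflecting at the bottom interface goes from n = 1.361 toward n = 1.0: no phase shift.
Exactly one π shift → a net half-wave offset.
So the condition for destructive reflection is 2 n t = m λ.
Minimum nonzero at m = 1: t = λ / (2 n) = 575 / (2 × 1.361) = 211 nm.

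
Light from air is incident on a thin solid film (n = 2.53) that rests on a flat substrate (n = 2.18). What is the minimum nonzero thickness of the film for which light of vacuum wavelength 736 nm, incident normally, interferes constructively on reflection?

Top surface (1.0 → 2.53): reflection off a higher-index medium gives a half-wave phase shift.
At the lower boundary (n = 2.53 to n = 2.18) the reflected ray undergoes no phase shift.
The two reflections differ by half a wavelength.
So the condition for constructive reflection is 2 n t = (m + ½) λ.
Minimum at m = 0: t = λ / (4 n) = 736 / (4 × 2.53) = 72.7 nm.

72.7 nm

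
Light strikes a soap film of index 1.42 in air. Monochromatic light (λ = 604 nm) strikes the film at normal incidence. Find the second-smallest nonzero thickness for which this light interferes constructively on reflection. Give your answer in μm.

At the upper boundary (n = 1.0 to n = 1.42) the reflected ray undergoes a half-wave phase shift.
Ray reflecting at the bottom interface goes from n = 1.42 toward n = 1.0: no phase shift.
The two reflections differ by half a wavelength.
With one net inversion, constructive interference in reflection requires 2 n t = (m + ½) λ.
The second-smallest nonzero thickness corresponds to m = 1: t = (m + ½) λ / (2 n) = 1.50 × 604 / (2 × 1.42) = 319 nm.

0.319 μm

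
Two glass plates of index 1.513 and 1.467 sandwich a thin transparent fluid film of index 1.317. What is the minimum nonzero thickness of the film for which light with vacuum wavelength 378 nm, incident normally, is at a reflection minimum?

144 nm

Ray reflecting at the top interface goes from n = 1.513 toward n = 1.317: no phase shift.
At the lower boundary (n = 1.317 to n = 1.467) the reflected ray undergoes a half-wave phase shift.
Exactly one π shift → a net half-wave offset.
So the condition for destructive reflection is 2 n t = m λ.
Minimum nonzero at m = 1: t = λ / (2 n) = 378 / (2 × 1.317) = 144 nm.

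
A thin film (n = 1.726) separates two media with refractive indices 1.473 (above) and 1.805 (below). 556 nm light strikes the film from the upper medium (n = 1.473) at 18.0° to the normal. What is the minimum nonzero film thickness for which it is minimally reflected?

83.5 nm

At the upper boundary (n = 1.473 to n = 1.726) the reflected ray undergoes a half-wave phase shift.
Bottom surface (1.726 → 1.805): reflection off a higher-index medium gives a half-wave phase shift.
Zero or two π shifts → no net half-wave offset.
With no net inversion, destructive interference in reflection requires 2 n t cos θ_r = (m + ½) λ.
Snell's law: 1.473 sin 18.0° = 1.726 sin θ_r → sin θ_r = 0.264, cos θ_r = 0.965.
Minimum at m = 0: t = λ / (4 n cos θ_r) = 556 / (4 × 1.726 × 0.965) = 83.5 nm.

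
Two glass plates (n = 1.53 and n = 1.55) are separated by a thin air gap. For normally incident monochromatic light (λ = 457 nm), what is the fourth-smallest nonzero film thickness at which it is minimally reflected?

At the upper boundary (n = 1.53 to n = 1.0) the reflected ray undergoes no phase shift.
At the lower boundary (n = 1.0 to n = 1.55) the reflected ray undergoes a half-wave phase shift.
The two reflections differ by half a wavelength.
With one net inversion, destructive interference in reflection requires 2 n t = m λ.
The fourth-smallest nonzero thickness corresponds to m = 4: t = m λ / (2 n) = 4.00 × 457 / (2 × 1.0) = 914 nm.

914 nm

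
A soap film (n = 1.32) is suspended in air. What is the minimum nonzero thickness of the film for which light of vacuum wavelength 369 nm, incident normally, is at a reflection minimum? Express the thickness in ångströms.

Top surface (1.0 → 1.32): reflection off a higher-index medium gives a half-wave phase shift.
Bottom surface (1.32 → 1.0): reflection off a lower-index medium gives no phase shift.
Exactly one π shift → a net half-wave offset.
So the condition for destructive reflection is 2 n t = m λ.
Minimum nonzero at m = 1: t = λ / (2 n) = 369 / (2 × 1.32) = 140 nm.

1398 Å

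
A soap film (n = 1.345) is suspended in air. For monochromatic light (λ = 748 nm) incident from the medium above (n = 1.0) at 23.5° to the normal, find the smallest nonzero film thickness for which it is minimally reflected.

291 nm

At the upper boundary (n = 1.0 to n = 1.345) the reflected ray undergoes a half-wave phase shift.
Ray reflecting at the bottom interface goes from n = 1.345 toward n = 1.0: no phase shift.
Exactly one π shift → a net half-wave offset.
For minimum reflection here: 2 n t cos θ_r = m λ.
Snell's law: 1.0 sin 23.5° = 1.345 sin θ_r → sin θ_r = 0.296, cos θ_r = 0.955.
Minimum nonzero at m = 1: t = λ / (2 n cos θ_r) = 748 / (2 × 1.345 × 0.955) = 291 nm.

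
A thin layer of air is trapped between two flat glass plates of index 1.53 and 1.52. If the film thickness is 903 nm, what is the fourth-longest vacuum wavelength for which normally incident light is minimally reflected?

452 nm

Ray reflecting at the top interface goes from n = 1.53 toward n = 1.0: no phase shift.
At the lower boundary (n = 1.0 to n = 1.52) the reflected ray undergoes a half-wave phase shift.
Net: one phase inversion between the two reflected rays.
For minimum reflection here: 2 n t = m λ.
λ = 2 n t / m. The fourth-longest wavelength is m = 4: λ = 2 × 1.0 × 903 / 4.00 = 452 nm.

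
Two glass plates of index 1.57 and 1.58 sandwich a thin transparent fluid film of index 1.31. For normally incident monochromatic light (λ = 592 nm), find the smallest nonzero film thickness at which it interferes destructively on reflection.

226 nm

At the upper boundary (n = 1.57 to n = 1.31) the reflected ray undergoes no phase shift.
Bottom surface (1.31 → 1.58): reflection off a higher-index medium gives a half-wave phase shift.
Net: one phase inversion between the two reflected rays.
For dark reflection here: 2 n t = m λ.
Minimum nonzero at m = 1: t = λ / (2 n) = 592 / (2 × 1.31) = 226 nm.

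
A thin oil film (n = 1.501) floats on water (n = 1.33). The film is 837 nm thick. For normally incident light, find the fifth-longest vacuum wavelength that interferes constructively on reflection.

Ray reflecting at the top interface goes from n = 1.0 toward n = 1.501: a half-wave phase shift.
At the lower boundary (n = 1.501 to n = 1.33) the reflected ray undergoes no phase shift.
Exactly one π shift → a net half-wave offset.
For bright reflection here: 2 n t = (m + ½) λ.
λ = 2 n t / (m + ½). The fifth-longest wavelength is m = 4: λ = 2 × 1.501 × 837 / 4.50 = 558 nm.

558 nm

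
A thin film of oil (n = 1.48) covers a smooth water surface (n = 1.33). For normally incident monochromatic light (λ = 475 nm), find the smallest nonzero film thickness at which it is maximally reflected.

Top surface (1.0 → 1.48): reflection off a higher-index medium gives a half-wave phase shift.
Bottom surface (1.48 → 1.33): reflection off a lower-index medium gives no phase shift.
The two reflections differ by half a wavelength.
For strong reflection here: 2 n t = (m + ½) λ.
Minimum at m = 0: t = λ / (4 n) = 475 / (4 × 1.48) = 80.2 nm.

80.2 nm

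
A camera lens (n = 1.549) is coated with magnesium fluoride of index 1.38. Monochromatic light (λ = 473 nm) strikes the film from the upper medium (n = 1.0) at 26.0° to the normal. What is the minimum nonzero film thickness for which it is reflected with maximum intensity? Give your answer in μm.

0.181 μm

Top surface (1.0 → 1.38): reflection off a higher-index medium gives a half-wave phase shift.
Bottom surface (1.38 → 1.549): reflection off a higher-index medium gives a half-wave phase shift.
Net: no relative phase inversion (both shifts match).
So the condition for constructive reflection is 2 n t cos θ_r = m λ.
Snell's law: 1.0 sin 26.0° = 1.38 sin θ_r → sin θ_r = 0.318, cos θ_r = 0.948.
Minimum nonzero at m = 1: t = λ / (2 n cos θ_r) = 473 / (2 × 1.38 × 0.948) = 181 nm.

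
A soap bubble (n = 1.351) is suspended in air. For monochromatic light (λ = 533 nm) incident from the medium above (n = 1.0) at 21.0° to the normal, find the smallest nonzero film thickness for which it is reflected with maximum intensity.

Ray reflecting at the top interface goes from n = 1.0 toward n = 1.351: a half-wave phase shift.
Bottom surface (1.351 → 1.0): reflection off a lower-index medium gives no phase shift.
Net: one phase inversion between the two reflected rays.
With one net inversion, constructive interference in reflection requires 2 n t cos θ_r = (m + ½) λ.
Snell's law: 1.0 sin 21.0° = 1.351 sin θ_r → sin θ_r = 0.265, cos θ_r = 0.964.
Minimum at m = 0: t = λ / (4 n cos θ_r) = 533 / (4 × 1.351 × 0.964) = 102 nm.

102 nm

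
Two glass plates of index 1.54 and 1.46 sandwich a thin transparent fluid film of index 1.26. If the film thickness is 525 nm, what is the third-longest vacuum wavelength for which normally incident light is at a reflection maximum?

Ray reflecting at the top interface goes from n = 1.54 toward n = 1.26: no phase shift.
Ray reflecting at the bottom interface goes from n = 1.26 toward n = 1.46: a half-wave phase shift.
The two reflections differ by half a wavelength.
For maximum reflection here: 2 n t = (m + ½) λ.
λ = 2 n t / (m + ½). The third-longest wavelength is m = 2: λ = 2 × 1.26 × 525 / 2.50 = 529 nm.

529 nm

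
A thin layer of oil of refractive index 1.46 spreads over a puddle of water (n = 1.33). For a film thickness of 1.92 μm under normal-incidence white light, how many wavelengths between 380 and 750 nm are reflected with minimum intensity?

7

Top surface (1.0 → 1.46): reflection off a higher-index medium gives a half-wave phase shift.
At the lower boundary (n = 1.46 to n = 1.33) the reflected ray undergoes no phase shift.
Exactly one π shift → a net half-wave offset.
So the condition for destructive reflection is 2 n t = m λ.
λ = 2 n t / m = 5606 / m nm.
m=7: 801 nm (IR); m=8: 701 nm (visible); m=9: 623 nm (visible); m=10: 561 nm (visible); m=11: 510 nm (visible); m=12: 467 nm (visible); m=13: 431 nm (visible); m=14: 400 nm (visible); m=15: 374 nm (UV).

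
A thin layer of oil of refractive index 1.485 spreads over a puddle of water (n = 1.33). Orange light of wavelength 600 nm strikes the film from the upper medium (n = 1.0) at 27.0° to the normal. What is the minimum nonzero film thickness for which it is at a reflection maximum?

106 nm

Ray reflecting at the top interface goes from n = 1.0 toward n = 1.485: a half-wave phase shift.
At the lower boundary (n = 1.485 to n = 1.33) the reflected ray undergoes no phase shift.
Net: one phase inversion between the two reflected rays.
With one net inversion, constructive interference in reflection requires 2 n t cos θ_r = (m + ½) λ.
Snell's law: 1.0 sin 27.0° = 1.485 sin θ_r → sin θ_r = 0.306, cos θ_r = 0.952.
Minimum at m = 0: t = λ / (4 n cos θ_r) = 600 / (4 × 1.485 × 0.952) = 106 nm.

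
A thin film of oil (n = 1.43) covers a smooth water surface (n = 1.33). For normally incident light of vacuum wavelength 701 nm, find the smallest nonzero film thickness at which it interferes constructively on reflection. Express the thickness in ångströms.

At the upper boundary (n = 1.0 to n = 1.43) the reflected ray undergoes a half-wave phase shift.
At the lower boundary (n = 1.43 to n = 1.33) the reflected ray undergoes no phase shift.
Net: one phase inversion between the two reflected rays.
With one net inversion, constructive interference in reflection requires 2 n t = (m + ½) λ.
Minimum at m = 0: t = λ / (4 n) = 701 / (4 × 1.43) = 123 nm.

1226 Å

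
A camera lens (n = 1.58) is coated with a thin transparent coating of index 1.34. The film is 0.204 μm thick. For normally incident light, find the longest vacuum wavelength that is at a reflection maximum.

547 nm

Top surface (1.0 → 1.34): reflection off a higher-index medium gives a half-wave phase shift.
At the lower boundary (n = 1.34 to n = 1.58) the reflected ray undergoes a half-wave phase shift.
Zero or two π shifts → no net half-wave offset.
With no net inversion, constructive interference in reflection requires 2 n t = m λ.
λ = 2 n t / m. The longest wavelength is m = 1: λ = 2 × 1.34 × 204 / 1.00 = 547 nm.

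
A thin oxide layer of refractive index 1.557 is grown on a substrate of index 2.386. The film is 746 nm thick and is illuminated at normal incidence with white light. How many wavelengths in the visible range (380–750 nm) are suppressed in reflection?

At the upper boundary (n = 1.0 to n = 1.557) the reflected ray undergoes a half-wave phase shift.
Bottom surface (1.557 → 2.386): reflection off a higher-index medium gives a half-wave phase shift.
Zero or two π shifts → no net half-wave offset.
With no net inversion, destructive interference in reflection requires 2 n t = (m + ½) λ.
λ = 2 n t / (m + ½) = 2323 / (m + ½) nm.
m=2: 929 nm (IR); m=3: 664 nm (visible); m=4: 516 nm (visible); m=5: 422 nm (visible); m=6: 357 nm (UV).

3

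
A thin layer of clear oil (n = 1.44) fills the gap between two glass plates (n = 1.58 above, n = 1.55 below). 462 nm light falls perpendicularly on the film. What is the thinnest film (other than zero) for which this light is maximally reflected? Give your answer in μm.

0.0802 μm

At the upper boundary (n = 1.58 to n = 1.44) the reflected ray undergoes no phase shift.
At the lower boundary (n = 1.44 to n = 1.55) the reflected ray undergoes a half-wave phase shift.
Net: one phase inversion between the two reflected rays.
So the condition for constructive reflection is 2 n t = (m + ½) λ.
Minimum at m = 0: t = λ / (4 n) = 462 / (4 × 1.44) = 80.2 nm.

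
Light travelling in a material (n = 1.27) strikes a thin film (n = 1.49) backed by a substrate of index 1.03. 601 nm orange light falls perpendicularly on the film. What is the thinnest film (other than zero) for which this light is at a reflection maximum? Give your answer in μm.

Top surface (1.27 → 1.49): reflection off a higher-index medium gives a half-wave phase shift.
Bottom surface (1.49 → 1.03): reflection off a lower-index medium gives no phase shift.
The two reflections differ by half a wavelength.
With one net inversion, constructive interference in reflection requires 2 n t = (m + ½) λ.
Minimum at m = 0: t = λ / (4 n) = 601 / (4 × 1.49) = 101 nm.

0.101 μm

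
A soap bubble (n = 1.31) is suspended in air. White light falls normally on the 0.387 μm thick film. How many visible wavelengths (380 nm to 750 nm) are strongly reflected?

2

Top surface (1.0 → 1.31): reflection off a higher-index medium gives a half-wave phase shift.
Bottom surface (1.31 → 1.0): reflection off a lower-index medium gives no phase shift.
Net: one phase inversion between the two reflected rays.
So the condition for constructive reflection is 2 n t = (m + ½) λ.
λ = 2 n t / (m + ½) = 1014 / (m + ½) nm.
m=0: 2028 nm (IR); m=1: 676 nm (visible); m=2: 406 nm (visible); m=3: 290 nm (UV).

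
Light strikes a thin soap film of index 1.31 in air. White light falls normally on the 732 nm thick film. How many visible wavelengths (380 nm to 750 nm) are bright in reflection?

Ray reflecting at the top interface goes from n = 1.0 toward n = 1.31: a half-wave phase shift.
Ray reflecting at the bottom interface goes from n = 1.31 toward n = 1.0: no phase shift.
The two reflections differ by half a wavelength.
With one net inversion, constructive interference in reflection requires 2 n t = (m + ½) λ.
λ = 2 n t / (m + ½) = 1918 / (m + ½) nm.
m=2: 767 nm (IR); m=3: 548 nm (visible); m=4: 426 nm (visible); m=5: 349 nm (UV).

2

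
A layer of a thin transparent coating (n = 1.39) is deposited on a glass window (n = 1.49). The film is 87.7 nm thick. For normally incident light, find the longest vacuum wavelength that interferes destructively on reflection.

Top surface (1.0 → 1.39): reflection off a higher-index medium gives a half-wave phase shift.
Ray reflecting at the bottom interface goes from n = 1.39 toward n = 1.49: a half-wave phase shift.
The two reflections carry the same phase change, so no net offset.
So the condition for destructive reflection is 2 n t = (m + ½) λ.
λ = 2 n t / (m + ½). The longest wavelength is m = 0: λ = 2 × 1.39 × 87.7 / 0.500 = 488 nm.

488 nm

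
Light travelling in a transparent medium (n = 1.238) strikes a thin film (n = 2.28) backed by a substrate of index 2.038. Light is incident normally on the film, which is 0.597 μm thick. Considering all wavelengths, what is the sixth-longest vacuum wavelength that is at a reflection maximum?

At the upper boundary (n = 1.238 to n = 2.28) the reflected ray undergoes a half-wave phase shift.
At the lower boundary (n = 2.28 to n = 2.038) the reflected ray undergoes no phase shift.
Exactly one π shift → a net half-wave offset.
So the condition for constructive reflection is 2 n t = (m + ½) λ.
λ = 2 n t / (m + ½). The sixth-longest wavelength is m = 5: λ = 2 × 2.28 × 597 / 5.50 = 495 nm.

495 nm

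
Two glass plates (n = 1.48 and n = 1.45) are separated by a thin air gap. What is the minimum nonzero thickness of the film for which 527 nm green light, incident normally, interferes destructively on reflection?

At the upper boundary (n = 1.48 to n = 1.0) the reflected ray undergoes no phase shift.
At the lower boundary (n = 1.0 to n = 1.45) the reflected ray undergoes a half-wave phase shift.
Net: one phase inversion between the two reflected rays.
So the condition for destructive reflection is 2 n t = m λ.
Minimum nonzero at m = 1: t = λ / (2 n) = 527 / (2 × 1.0) = 264 nm.

264 nm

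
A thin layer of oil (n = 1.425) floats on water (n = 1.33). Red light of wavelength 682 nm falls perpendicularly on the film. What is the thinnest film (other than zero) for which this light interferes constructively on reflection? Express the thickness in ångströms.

At the upper boundary (n = 1.0 to n = 1.425) the reflected ray undergoes a half-wave phase shift.
At the lower boundary (n = 1.425 to n = 1.33) the reflected ray undergoes no phase shift.
Exactly one π shift → a net half-wave offset.
With one net inversion, constructive interference in reflection requires 2 n t = (m + ½) λ.
Minimum at m = 0: t = λ / (4 n) = 682 / (4 × 1.425) = 120 nm.

1196 Å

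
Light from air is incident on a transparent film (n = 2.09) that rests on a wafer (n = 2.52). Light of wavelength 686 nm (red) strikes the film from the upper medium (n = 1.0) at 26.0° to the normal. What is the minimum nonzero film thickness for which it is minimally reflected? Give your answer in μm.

Ray reflecting at the top interface goes from n = 1.0 toward n = 2.09: a half-wave phase shift.
At the lower boundary (n = 2.09 to n = 2.52) the reflected ray undergoes a half-wave phase shift.
The two reflections carry the same phase change, so no net offset.
So the condition for destructive reflection is 2 n t cos θ_r = (m + ½) λ.
Snell's law: 1.0 sin 26.0° = 2.09 sin θ_r → sin θ_r = 0.210, cos θ_r = 0.978.
Minimum at m = 0: t = λ / (4 n cos θ_r) = 686 / (4 × 2.09 × 0.978) = 83.9 nm.

0.0839 μm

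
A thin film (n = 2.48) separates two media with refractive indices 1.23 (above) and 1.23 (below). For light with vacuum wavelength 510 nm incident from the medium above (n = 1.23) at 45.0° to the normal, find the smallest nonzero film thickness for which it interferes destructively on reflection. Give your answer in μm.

0.110 μm

Ray reflecting at the top interface goes from n = 1.23 toward n = 2.48: a half-wave phase shift.
At the lower boundary (n = 2.48 to n = 1.23) the reflected ray undergoes no phase shift.
The two reflections differ by half a wavelength.
So the condition for destructive reflection is 2 n t cos θ_r = m λ.
Snell's law: 1.23 sin 45.0° = 2.48 sin θ_r → sin θ_r = 0.351, cos θ_r = 0.936.
Minimum nonzero at m = 1: t = λ / (2 n cos θ_r) = 510 / (2 × 2.48 × 0.936) = 110 nm.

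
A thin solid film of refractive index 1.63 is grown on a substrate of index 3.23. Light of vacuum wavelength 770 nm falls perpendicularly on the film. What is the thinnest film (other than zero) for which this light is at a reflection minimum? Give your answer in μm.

Ray reflecting at the top interface goes from n = 1.0 toward n = 1.63: a half-wave phase shift.
At the lower boundary (n = 1.63 to n = 3.23) the reflected ray undergoes a half-wave phase shift.
The two reflections carry the same phase change, so no net offset.
For minimum reflection here: 2 n t = (m + ½) λ.
Minimum at m = 0: t = λ / (4 n) = 770 / (4 × 1.63) = 118 nm.

0.118 μm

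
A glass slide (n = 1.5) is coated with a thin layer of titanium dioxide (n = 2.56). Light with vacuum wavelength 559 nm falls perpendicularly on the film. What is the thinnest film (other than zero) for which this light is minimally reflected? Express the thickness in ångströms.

1092 Å

Top surface (1.0 → 2.56): reflection off a higher-index medium gives a half-wave phase shift.
Ray reflecting at the bottom interface goes from n = 2.56 toward n = 1.5: no phase shift.
Exactly one π shift → a net half-wave offset.
With one net inversion, destructive interference in reflection requires 2 n t = m λ.
Minimum nonzero at m = 1: t = λ / (2 n) = 559 / (2 × 2.56) = 109 nm.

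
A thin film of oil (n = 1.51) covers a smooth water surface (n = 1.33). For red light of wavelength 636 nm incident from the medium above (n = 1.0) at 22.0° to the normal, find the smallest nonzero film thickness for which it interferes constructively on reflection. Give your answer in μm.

At the upper boundary (n = 1.0 to n = 1.51) the reflected ray undergoes a half-wave phase shift.
Ray reflecting at the bottom interface goes from n = 1.51 toward n = 1.33: no phase shift.
Net: one phase inversion between the two reflected rays.
For strong reflection here: 2 n t cos θ_r = (m + ½) λ.
Snell's law: 1.0 sin 22.0° = 1.51 sin θ_r → sin θ_r = 0.248, cos θ_r = 0.969.
Minimum at m = 0: t = λ / (4 n cos θ_r) = 636 / (4 × 1.51 × 0.969) = 109 nm.

0.109 μm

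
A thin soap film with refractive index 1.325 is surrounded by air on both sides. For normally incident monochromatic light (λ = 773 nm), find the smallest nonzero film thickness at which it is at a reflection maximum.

Ray reflecting at the top interface goes from n = 1.0 toward n = 1.325: a half-wave phase shift.
Ray reflecting at the bottom interface goes from n = 1.325 toward n = 1.0: no phase shift.
The two reflections differ by half a wavelength.
So the condition for constructive reflection is 2 n t = (m + ½) λ.
Minimum at m = 0: t = λ / (4 n) = 773 / (4 × 1.325) = 146 nm.

146 nm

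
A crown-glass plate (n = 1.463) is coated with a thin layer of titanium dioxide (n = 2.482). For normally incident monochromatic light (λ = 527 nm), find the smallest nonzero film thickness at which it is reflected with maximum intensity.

Top surface (1.0 → 2.482): reflection off a higher-index medium gives a half-wave phase shift.
Bottom surface (2.482 → 1.463): reflection off a lower-index medium gives no phase shift.
Exactly one π shift → a net half-wave offset.
For bright reflection here: 2 n t = (m + ½) λ.
Minimum at m = 0: t = λ / (4 n) = 527 / (4 × 2.482) = 53.1 nm.

53.1 nm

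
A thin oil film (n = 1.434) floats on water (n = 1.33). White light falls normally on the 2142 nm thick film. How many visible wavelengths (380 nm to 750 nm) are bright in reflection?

8

Top surface (1.0 → 1.434): reflection off a higher-index medium gives a half-wave phase shift.
At the lower boundary (n = 1.434 to n = 1.33) the reflected ray undergoes no phase shift.
Exactly one π shift → a net half-wave offset.
With one net inversion, constructive interference in reflection requires 2 n t = (m + ½) λ.
λ = 2 n t / (m + ½) = 6143 / (m + ½) nm.
m=7: 819 nm (IR); m=8: 723 nm (visible); m=9: 647 nm (visible); m=10: 585 nm (visible); m=11: 534 nm (visible); m=12: 491 nm (visible); m=13: 455 nm (visible); m=14: 424 nm (visible); m=15: 396 nm (visible); m=16: 372 nm (UV).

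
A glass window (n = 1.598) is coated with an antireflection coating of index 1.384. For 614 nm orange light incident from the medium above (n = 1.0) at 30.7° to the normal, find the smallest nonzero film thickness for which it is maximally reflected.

Ray reflecting at the top interface goes from n = 1.0 toward n = 1.384: a half-wave phase shift.
At the lower boundary (n = 1.384 to n = 1.598) the reflected ray undergoes a half-wave phase shift.
Zero or two π shifts → no net half-wave offset.
So the condition for constructive reflection is 2 n t cos θ_r = m λ.
Snell's law: 1.0 sin 30.7° = 1.384 sin θ_r → sin θ_r = 0.369, cos θ_r = 0.929.
Minimum nonzero at m = 1: t = λ / (2 n cos θ_r) = 614 / (2 × 1.384 × 0.929) = 239 nm.

239 nm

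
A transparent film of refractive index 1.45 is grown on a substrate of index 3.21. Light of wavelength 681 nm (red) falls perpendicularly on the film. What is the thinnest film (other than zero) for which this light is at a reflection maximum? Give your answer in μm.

0.235 μm

Top surface (1.0 → 1.45): reflection off a higher-index medium gives a half-wave phase shift.
Bottom surface (1.45 → 3.21): reflection off a higher-index medium gives a half-wave phase shift.
Zero or two π shifts → no net half-wave offset.
For strong reflection here: 2 n t = m λ.
Minimum nonzero at m = 1: t = λ / (2 n) = 681 / (2 × 1.45) = 235 nm.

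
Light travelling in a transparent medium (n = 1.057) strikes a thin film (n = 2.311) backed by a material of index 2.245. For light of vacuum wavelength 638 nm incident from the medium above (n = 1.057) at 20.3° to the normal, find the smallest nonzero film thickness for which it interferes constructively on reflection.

69.9 nm

Top surface (1.057 → 2.311): reflection off a higher-index medium gives a half-wave phase shift.
Ray reflecting at the bottom interface goes from n = 2.311 toward n = 2.245: no phase shift.
Net: one phase inversion between the two reflected rays.
For maximum reflection here: 2 n t cos θ_r = (m + ½) λ.
Snell's law: 1.057 sin 20.3° = 2.311 sin θ_r → sin θ_r = 0.159, cos θ_r = 0.987.
Minimum at m = 0: t = λ / (4 n cos θ_r) = 638 / (4 × 2.311 × 0.987) = 69.9 nm.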